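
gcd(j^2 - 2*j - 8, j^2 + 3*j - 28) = j - 4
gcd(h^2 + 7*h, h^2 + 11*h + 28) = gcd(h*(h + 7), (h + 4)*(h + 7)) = h + 7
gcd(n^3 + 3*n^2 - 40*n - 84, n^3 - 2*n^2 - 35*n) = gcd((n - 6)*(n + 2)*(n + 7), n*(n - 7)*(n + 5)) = 1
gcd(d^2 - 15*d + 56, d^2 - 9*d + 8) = d - 8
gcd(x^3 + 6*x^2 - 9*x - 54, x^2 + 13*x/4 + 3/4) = x + 3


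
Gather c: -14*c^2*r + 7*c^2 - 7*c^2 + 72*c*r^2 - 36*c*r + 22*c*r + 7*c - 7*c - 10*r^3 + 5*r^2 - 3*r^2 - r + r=-14*c^2*r + c*(72*r^2 - 14*r) - 10*r^3 + 2*r^2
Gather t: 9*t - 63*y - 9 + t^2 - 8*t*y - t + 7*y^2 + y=t^2 + t*(8 - 8*y) + 7*y^2 - 62*y - 9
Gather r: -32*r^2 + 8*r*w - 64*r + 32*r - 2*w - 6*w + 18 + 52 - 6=-32*r^2 + r*(8*w - 32) - 8*w + 64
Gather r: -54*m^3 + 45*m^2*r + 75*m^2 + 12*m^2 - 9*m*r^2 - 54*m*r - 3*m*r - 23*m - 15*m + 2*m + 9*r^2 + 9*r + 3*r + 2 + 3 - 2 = -54*m^3 + 87*m^2 - 36*m + r^2*(9 - 9*m) + r*(45*m^2 - 57*m + 12) + 3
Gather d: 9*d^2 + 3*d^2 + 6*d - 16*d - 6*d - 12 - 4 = 12*d^2 - 16*d - 16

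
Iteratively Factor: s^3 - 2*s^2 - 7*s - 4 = (s + 1)*(s^2 - 3*s - 4) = (s - 4)*(s + 1)*(s + 1)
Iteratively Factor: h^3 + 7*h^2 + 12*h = (h + 3)*(h^2 + 4*h) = (h + 3)*(h + 4)*(h)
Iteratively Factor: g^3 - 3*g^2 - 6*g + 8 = (g + 2)*(g^2 - 5*g + 4) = (g - 4)*(g + 2)*(g - 1)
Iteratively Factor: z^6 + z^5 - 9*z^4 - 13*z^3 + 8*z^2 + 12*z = (z + 2)*(z^5 - z^4 - 7*z^3 + z^2 + 6*z) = (z - 3)*(z + 2)*(z^4 + 2*z^3 - z^2 - 2*z) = (z - 3)*(z - 1)*(z + 2)*(z^3 + 3*z^2 + 2*z) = (z - 3)*(z - 1)*(z + 1)*(z + 2)*(z^2 + 2*z) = (z - 3)*(z - 1)*(z + 1)*(z + 2)^2*(z)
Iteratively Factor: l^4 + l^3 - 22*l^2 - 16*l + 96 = (l - 4)*(l^3 + 5*l^2 - 2*l - 24) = (l - 4)*(l + 3)*(l^2 + 2*l - 8) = (l - 4)*(l + 3)*(l + 4)*(l - 2)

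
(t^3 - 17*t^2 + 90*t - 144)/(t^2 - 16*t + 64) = (t^2 - 9*t + 18)/(t - 8)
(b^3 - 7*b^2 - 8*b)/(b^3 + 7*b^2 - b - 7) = b*(b - 8)/(b^2 + 6*b - 7)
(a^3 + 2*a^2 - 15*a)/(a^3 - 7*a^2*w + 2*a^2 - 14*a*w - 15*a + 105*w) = a/(a - 7*w)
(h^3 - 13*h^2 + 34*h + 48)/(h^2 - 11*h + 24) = (h^2 - 5*h - 6)/(h - 3)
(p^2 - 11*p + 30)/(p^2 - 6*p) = (p - 5)/p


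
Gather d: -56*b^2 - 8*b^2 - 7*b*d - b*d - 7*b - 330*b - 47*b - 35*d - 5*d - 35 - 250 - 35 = -64*b^2 - 384*b + d*(-8*b - 40) - 320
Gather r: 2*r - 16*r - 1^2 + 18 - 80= -14*r - 63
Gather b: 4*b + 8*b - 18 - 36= 12*b - 54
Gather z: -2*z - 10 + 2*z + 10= 0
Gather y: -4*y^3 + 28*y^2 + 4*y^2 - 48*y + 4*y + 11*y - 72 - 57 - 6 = -4*y^3 + 32*y^2 - 33*y - 135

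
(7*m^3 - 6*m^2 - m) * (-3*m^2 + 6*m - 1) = -21*m^5 + 60*m^4 - 40*m^3 + m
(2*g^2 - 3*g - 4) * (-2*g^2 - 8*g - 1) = -4*g^4 - 10*g^3 + 30*g^2 + 35*g + 4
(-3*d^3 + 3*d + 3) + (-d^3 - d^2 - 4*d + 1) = -4*d^3 - d^2 - d + 4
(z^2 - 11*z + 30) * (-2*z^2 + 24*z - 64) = -2*z^4 + 46*z^3 - 388*z^2 + 1424*z - 1920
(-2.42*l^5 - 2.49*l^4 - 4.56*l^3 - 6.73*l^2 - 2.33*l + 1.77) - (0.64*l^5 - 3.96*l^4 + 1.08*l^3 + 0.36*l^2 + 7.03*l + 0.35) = -3.06*l^5 + 1.47*l^4 - 5.64*l^3 - 7.09*l^2 - 9.36*l + 1.42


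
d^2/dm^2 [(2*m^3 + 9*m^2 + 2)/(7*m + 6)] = 4*(49*m^3 + 126*m^2 + 108*m + 211)/(343*m^3 + 882*m^2 + 756*m + 216)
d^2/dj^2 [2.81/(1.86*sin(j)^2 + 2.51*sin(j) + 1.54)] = (-38.885904*sin(j)^4 - 39.356298*sin(j)^3 + 72.821431*sin(j)^2 + 89.57437*sin(j) + 19.308634)/(1.86*sin(j)^2 + 2.51*sin(j) + 1.54)^3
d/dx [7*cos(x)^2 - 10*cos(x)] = 2*(5 - 7*cos(x))*sin(x)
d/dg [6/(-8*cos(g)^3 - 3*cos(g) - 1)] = 18*(8*sin(g)^2 - 9)*sin(g)/(8*cos(g)^3 + 3*cos(g) + 1)^2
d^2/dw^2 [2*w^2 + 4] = 4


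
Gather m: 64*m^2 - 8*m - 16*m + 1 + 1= 64*m^2 - 24*m + 2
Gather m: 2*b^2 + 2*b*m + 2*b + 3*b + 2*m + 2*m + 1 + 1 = 2*b^2 + 5*b + m*(2*b + 4) + 2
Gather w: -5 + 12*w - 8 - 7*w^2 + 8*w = -7*w^2 + 20*w - 13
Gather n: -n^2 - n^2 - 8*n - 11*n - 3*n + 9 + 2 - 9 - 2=-2*n^2 - 22*n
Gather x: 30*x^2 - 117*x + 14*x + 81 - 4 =30*x^2 - 103*x + 77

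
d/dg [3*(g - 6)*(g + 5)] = 6*g - 3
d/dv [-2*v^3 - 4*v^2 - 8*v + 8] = -6*v^2 - 8*v - 8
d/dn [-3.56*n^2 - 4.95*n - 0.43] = -7.12*n - 4.95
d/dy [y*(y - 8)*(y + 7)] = 3*y^2 - 2*y - 56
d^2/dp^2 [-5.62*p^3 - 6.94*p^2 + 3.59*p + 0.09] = -33.72*p - 13.88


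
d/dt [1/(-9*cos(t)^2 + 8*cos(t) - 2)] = 2*(4 - 9*cos(t))*sin(t)/(9*cos(t)^2 - 8*cos(t) + 2)^2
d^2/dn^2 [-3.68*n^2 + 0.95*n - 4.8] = -7.36000000000000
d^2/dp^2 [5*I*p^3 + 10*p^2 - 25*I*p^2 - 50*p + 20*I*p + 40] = 30*I*p + 20 - 50*I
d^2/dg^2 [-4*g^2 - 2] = -8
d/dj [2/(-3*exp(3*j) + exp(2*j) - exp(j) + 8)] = (18*exp(2*j) - 4*exp(j) + 2)*exp(j)/(3*exp(3*j) - exp(2*j) + exp(j) - 8)^2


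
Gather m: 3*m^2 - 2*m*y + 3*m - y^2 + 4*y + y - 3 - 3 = 3*m^2 + m*(3 - 2*y) - y^2 + 5*y - 6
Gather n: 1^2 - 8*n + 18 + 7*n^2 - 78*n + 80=7*n^2 - 86*n + 99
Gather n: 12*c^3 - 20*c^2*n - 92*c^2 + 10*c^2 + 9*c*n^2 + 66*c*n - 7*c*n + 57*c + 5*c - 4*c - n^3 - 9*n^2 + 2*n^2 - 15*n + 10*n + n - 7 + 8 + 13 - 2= 12*c^3 - 82*c^2 + 58*c - n^3 + n^2*(9*c - 7) + n*(-20*c^2 + 59*c - 4) + 12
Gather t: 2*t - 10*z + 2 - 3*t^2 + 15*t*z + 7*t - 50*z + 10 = -3*t^2 + t*(15*z + 9) - 60*z + 12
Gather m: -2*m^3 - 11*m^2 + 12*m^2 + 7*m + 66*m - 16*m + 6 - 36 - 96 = -2*m^3 + m^2 + 57*m - 126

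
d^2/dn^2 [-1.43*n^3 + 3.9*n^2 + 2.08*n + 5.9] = 7.8 - 8.58*n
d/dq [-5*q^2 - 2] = -10*q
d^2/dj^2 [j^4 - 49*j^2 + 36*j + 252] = 12*j^2 - 98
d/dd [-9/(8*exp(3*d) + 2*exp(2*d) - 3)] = (216*exp(d) + 36)*exp(2*d)/(8*exp(3*d) + 2*exp(2*d) - 3)^2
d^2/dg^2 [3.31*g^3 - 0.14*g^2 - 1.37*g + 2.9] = 19.86*g - 0.28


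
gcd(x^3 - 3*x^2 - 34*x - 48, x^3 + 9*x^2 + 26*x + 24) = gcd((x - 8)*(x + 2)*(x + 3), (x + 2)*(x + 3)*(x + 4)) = x^2 + 5*x + 6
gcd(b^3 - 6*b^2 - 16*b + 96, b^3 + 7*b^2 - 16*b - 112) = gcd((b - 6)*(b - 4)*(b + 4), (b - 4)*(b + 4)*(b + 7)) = b^2 - 16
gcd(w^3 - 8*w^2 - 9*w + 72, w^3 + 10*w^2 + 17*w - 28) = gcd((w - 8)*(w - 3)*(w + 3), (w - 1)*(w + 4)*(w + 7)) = 1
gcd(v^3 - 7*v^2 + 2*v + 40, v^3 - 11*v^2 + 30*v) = v - 5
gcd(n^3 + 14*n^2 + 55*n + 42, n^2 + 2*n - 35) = n + 7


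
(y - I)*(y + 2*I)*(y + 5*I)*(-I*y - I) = -I*y^4 + 6*y^3 - I*y^3 + 6*y^2 + 3*I*y^2 + 10*y + 3*I*y + 10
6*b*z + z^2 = z*(6*b + z)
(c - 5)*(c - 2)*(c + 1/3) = c^3 - 20*c^2/3 + 23*c/3 + 10/3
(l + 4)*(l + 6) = l^2 + 10*l + 24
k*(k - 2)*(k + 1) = k^3 - k^2 - 2*k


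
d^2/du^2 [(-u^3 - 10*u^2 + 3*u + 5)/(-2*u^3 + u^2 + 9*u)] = 2*(42*u^6 + 18*u^5 + 438*u^4 + 14*u^3 + 255*u^2 - 135*u - 405)/(u^3*(8*u^6 - 12*u^5 - 102*u^4 + 107*u^3 + 459*u^2 - 243*u - 729))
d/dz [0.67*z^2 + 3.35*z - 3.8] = 1.34*z + 3.35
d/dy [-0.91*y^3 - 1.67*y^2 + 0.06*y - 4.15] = -2.73*y^2 - 3.34*y + 0.06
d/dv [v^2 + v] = 2*v + 1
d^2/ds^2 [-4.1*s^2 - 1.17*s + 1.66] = -8.20000000000000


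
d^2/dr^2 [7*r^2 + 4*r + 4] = 14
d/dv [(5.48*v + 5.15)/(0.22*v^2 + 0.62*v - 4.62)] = (1.2056*v^2 + 3.3976*v - (0.44*v + 0.62)*(5.48*v + 5.15) - 25.3176)/(0.22*v^2 + 0.62*v - 4.62)^2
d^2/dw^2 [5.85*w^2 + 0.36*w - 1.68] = 11.7000000000000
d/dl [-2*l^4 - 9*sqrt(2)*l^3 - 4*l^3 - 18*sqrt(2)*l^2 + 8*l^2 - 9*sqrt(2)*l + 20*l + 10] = -8*l^3 - 27*sqrt(2)*l^2 - 12*l^2 - 36*sqrt(2)*l + 16*l - 9*sqrt(2) + 20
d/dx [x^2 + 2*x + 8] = 2*x + 2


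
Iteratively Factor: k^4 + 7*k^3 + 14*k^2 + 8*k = (k + 4)*(k^3 + 3*k^2 + 2*k) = k*(k + 4)*(k^2 + 3*k + 2) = k*(k + 2)*(k + 4)*(k + 1)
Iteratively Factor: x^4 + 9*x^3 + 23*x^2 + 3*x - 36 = (x + 3)*(x^3 + 6*x^2 + 5*x - 12) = (x + 3)*(x + 4)*(x^2 + 2*x - 3) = (x + 3)^2*(x + 4)*(x - 1)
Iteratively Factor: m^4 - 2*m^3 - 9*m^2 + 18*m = (m - 2)*(m^3 - 9*m) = m*(m - 2)*(m^2 - 9) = m*(m - 3)*(m - 2)*(m + 3)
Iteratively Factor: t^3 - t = (t)*(t^2 - 1) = t*(t + 1)*(t - 1)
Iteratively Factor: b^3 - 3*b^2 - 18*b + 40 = (b - 5)*(b^2 + 2*b - 8) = (b - 5)*(b - 2)*(b + 4)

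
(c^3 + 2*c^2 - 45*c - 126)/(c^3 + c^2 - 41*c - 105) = (c + 6)/(c + 5)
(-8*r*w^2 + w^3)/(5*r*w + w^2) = w*(-8*r + w)/(5*r + w)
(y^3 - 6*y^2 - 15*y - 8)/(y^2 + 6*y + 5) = (y^2 - 7*y - 8)/(y + 5)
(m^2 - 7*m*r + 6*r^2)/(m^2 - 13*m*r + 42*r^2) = (-m + r)/(-m + 7*r)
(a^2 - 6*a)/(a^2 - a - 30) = a/(a + 5)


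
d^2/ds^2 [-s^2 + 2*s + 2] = -2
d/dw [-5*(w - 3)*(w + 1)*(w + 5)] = -15*w^2 - 30*w + 65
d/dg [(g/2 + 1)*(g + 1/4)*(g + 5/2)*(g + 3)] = 2*g^3 + 93*g^2/8 + 163*g/8 + 157/16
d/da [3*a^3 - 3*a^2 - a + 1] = 9*a^2 - 6*a - 1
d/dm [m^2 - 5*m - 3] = 2*m - 5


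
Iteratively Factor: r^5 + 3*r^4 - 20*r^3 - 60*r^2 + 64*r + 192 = (r + 2)*(r^4 + r^3 - 22*r^2 - 16*r + 96) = (r - 4)*(r + 2)*(r^3 + 5*r^2 - 2*r - 24) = (r - 4)*(r - 2)*(r + 2)*(r^2 + 7*r + 12) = (r - 4)*(r - 2)*(r + 2)*(r + 4)*(r + 3)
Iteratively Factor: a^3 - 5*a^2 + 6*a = (a - 2)*(a^2 - 3*a) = a*(a - 2)*(a - 3)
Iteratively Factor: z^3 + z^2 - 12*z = (z - 3)*(z^2 + 4*z) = (z - 3)*(z + 4)*(z)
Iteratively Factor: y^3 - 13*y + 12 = (y - 3)*(y^2 + 3*y - 4) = (y - 3)*(y + 4)*(y - 1)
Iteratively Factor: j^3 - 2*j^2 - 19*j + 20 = (j + 4)*(j^2 - 6*j + 5) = (j - 5)*(j + 4)*(j - 1)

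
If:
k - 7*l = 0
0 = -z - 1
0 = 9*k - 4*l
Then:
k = 0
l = 0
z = -1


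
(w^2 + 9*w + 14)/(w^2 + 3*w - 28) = (w + 2)/(w - 4)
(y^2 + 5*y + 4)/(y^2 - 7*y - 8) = (y + 4)/(y - 8)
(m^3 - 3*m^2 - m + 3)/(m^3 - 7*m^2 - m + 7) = (m - 3)/(m - 7)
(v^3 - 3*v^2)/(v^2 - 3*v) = v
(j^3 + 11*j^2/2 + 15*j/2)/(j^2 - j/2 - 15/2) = j*(j + 3)/(j - 3)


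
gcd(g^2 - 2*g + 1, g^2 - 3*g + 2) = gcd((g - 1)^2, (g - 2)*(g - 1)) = g - 1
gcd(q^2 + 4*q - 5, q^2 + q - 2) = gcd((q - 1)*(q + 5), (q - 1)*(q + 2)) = q - 1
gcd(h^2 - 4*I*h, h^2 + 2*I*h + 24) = h - 4*I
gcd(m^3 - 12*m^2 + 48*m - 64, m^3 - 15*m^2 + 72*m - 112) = m^2 - 8*m + 16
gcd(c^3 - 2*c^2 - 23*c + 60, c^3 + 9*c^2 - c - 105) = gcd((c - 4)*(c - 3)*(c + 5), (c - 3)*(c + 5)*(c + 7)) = c^2 + 2*c - 15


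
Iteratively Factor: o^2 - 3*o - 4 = (o + 1)*(o - 4)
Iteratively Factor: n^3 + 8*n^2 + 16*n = (n + 4)*(n^2 + 4*n) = (n + 4)^2*(n)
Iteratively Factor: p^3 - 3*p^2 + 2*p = (p)*(p^2 - 3*p + 2) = p*(p - 1)*(p - 2)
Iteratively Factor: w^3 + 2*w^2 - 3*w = (w + 3)*(w^2 - w) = w*(w + 3)*(w - 1)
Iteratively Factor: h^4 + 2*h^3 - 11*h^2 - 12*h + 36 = (h + 3)*(h^3 - h^2 - 8*h + 12) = (h - 2)*(h + 3)*(h^2 + h - 6) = (h - 2)^2*(h + 3)*(h + 3)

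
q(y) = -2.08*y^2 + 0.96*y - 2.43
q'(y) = 0.96 - 4.16*y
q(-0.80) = -4.53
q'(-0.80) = 4.29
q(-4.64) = -51.67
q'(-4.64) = 20.26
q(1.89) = -8.05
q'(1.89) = -6.90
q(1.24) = -4.44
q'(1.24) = -4.20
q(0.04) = -2.39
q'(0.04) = 0.79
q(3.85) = -29.56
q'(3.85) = -15.06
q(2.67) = -14.69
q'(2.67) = -10.15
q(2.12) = -9.74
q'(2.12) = -7.86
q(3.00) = -18.27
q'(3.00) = -11.52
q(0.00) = -2.43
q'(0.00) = 0.96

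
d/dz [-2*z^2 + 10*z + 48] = 10 - 4*z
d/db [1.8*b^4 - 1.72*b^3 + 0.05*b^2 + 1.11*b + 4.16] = 7.2*b^3 - 5.16*b^2 + 0.1*b + 1.11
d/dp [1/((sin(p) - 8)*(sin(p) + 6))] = 2*(1 - sin(p))*cos(p)/((sin(p) - 8)^2*(sin(p) + 6)^2)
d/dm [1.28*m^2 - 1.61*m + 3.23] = 2.56*m - 1.61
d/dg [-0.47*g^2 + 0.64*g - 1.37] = 0.64 - 0.94*g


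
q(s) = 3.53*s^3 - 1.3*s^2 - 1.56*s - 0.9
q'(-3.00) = 101.55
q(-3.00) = -103.23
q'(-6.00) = 395.28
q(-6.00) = -800.82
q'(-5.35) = 315.46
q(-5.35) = -570.31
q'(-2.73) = 84.46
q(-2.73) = -78.15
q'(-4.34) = 209.19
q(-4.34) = -307.18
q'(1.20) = 10.57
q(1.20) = 1.46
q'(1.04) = 7.19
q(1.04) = 0.04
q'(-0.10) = -1.19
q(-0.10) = -0.76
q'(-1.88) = 40.76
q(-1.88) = -26.02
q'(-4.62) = 236.49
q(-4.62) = -369.54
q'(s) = 10.59*s^2 - 2.6*s - 1.56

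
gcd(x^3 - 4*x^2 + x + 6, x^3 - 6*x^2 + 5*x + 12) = x^2 - 2*x - 3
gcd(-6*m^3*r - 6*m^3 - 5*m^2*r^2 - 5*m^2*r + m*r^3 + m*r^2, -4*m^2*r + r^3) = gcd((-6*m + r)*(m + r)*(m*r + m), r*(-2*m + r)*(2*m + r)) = 1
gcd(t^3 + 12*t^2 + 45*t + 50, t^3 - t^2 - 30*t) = t + 5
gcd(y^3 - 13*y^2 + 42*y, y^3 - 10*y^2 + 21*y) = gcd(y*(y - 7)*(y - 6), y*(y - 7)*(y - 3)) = y^2 - 7*y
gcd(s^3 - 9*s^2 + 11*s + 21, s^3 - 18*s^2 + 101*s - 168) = s^2 - 10*s + 21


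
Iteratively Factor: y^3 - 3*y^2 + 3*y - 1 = (y - 1)*(y^2 - 2*y + 1) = (y - 1)^2*(y - 1)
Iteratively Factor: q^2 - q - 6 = (q - 3)*(q + 2)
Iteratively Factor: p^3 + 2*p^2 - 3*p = (p)*(p^2 + 2*p - 3) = p*(p - 1)*(p + 3)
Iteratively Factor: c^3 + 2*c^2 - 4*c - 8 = (c + 2)*(c^2 - 4) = (c + 2)^2*(c - 2)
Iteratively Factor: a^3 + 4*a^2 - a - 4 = (a - 1)*(a^2 + 5*a + 4) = (a - 1)*(a + 4)*(a + 1)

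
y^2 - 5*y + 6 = (y - 3)*(y - 2)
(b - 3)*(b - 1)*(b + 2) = b^3 - 2*b^2 - 5*b + 6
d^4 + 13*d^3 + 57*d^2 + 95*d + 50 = (d + 1)*(d + 2)*(d + 5)^2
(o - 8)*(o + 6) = o^2 - 2*o - 48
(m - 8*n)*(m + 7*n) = m^2 - m*n - 56*n^2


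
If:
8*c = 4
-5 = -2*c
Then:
No Solution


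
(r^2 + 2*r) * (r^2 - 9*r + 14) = r^4 - 7*r^3 - 4*r^2 + 28*r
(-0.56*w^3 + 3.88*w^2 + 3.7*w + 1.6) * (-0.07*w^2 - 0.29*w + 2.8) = 0.0392*w^5 - 0.1092*w^4 - 2.9522*w^3 + 9.679*w^2 + 9.896*w + 4.48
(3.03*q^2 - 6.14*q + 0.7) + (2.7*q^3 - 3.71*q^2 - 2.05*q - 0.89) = 2.7*q^3 - 0.68*q^2 - 8.19*q - 0.19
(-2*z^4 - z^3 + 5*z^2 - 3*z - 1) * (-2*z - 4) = 4*z^5 + 10*z^4 - 6*z^3 - 14*z^2 + 14*z + 4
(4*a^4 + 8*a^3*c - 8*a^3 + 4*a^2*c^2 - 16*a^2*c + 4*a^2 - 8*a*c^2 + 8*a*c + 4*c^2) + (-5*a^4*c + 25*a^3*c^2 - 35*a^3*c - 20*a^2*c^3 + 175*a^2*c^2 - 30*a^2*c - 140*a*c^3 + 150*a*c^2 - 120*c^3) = -5*a^4*c + 4*a^4 + 25*a^3*c^2 - 27*a^3*c - 8*a^3 - 20*a^2*c^3 + 179*a^2*c^2 - 46*a^2*c + 4*a^2 - 140*a*c^3 + 142*a*c^2 + 8*a*c - 120*c^3 + 4*c^2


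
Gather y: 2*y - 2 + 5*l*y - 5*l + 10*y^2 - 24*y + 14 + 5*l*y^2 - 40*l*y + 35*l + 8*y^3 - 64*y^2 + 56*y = 30*l + 8*y^3 + y^2*(5*l - 54) + y*(34 - 35*l) + 12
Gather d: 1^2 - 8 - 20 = -27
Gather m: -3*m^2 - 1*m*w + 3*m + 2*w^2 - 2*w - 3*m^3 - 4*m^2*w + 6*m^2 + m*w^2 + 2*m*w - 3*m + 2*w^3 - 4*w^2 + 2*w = -3*m^3 + m^2*(3 - 4*w) + m*(w^2 + w) + 2*w^3 - 2*w^2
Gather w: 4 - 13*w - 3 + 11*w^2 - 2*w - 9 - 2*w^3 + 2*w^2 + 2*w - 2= -2*w^3 + 13*w^2 - 13*w - 10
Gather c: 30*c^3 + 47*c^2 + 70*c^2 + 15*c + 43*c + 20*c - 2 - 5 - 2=30*c^3 + 117*c^2 + 78*c - 9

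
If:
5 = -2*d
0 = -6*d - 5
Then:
No Solution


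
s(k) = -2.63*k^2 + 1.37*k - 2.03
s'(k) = 1.37 - 5.26*k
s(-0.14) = -2.27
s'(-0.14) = 2.11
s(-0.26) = -2.56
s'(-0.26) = 2.74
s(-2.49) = -21.75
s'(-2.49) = 14.47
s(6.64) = -108.89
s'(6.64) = -33.56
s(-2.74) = -25.53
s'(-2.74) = 15.78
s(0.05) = -1.97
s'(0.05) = 1.11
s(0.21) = -1.86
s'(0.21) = 0.27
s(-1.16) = -7.16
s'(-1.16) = 7.47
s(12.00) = -364.31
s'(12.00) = -61.75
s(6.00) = -88.49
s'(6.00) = -30.19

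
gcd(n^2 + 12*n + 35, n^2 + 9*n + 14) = n + 7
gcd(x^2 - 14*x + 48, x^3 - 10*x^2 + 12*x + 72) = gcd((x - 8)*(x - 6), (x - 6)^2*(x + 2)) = x - 6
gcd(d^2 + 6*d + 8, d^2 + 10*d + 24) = d + 4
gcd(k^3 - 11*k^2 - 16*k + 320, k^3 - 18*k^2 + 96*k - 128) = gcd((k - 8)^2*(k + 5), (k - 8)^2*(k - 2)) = k^2 - 16*k + 64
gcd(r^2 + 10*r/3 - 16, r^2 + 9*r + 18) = r + 6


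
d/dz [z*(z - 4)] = 2*z - 4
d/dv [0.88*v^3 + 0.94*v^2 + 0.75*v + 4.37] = 2.64*v^2 + 1.88*v + 0.75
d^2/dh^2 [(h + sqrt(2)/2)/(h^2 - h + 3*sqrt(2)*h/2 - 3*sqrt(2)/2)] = 2*((2*h + sqrt(2))*(4*h - 2 + 3*sqrt(2))^2 + 4*(-3*h - 2*sqrt(2) + 1)*(2*h^2 - 2*h + 3*sqrt(2)*h - 3*sqrt(2)))/(2*h^2 - 2*h + 3*sqrt(2)*h - 3*sqrt(2))^3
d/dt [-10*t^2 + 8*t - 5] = 8 - 20*t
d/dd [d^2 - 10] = 2*d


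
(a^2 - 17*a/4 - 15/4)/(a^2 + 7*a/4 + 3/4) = (a - 5)/(a + 1)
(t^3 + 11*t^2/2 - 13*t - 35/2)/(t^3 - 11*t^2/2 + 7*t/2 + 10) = (t + 7)/(t - 4)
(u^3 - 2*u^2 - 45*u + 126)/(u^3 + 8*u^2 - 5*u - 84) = (u - 6)/(u + 4)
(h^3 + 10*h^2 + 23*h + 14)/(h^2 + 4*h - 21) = (h^2 + 3*h + 2)/(h - 3)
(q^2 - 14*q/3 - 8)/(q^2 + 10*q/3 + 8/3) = (q - 6)/(q + 2)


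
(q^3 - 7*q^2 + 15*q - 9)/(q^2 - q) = q - 6 + 9/q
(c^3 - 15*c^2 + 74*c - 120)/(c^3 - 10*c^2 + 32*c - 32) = (c^2 - 11*c + 30)/(c^2 - 6*c + 8)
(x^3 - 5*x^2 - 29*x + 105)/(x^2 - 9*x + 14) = (x^2 + 2*x - 15)/(x - 2)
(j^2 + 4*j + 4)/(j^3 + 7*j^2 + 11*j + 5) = (j^2 + 4*j + 4)/(j^3 + 7*j^2 + 11*j + 5)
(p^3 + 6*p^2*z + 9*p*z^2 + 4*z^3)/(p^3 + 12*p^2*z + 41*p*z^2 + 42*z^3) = (p^3 + 6*p^2*z + 9*p*z^2 + 4*z^3)/(p^3 + 12*p^2*z + 41*p*z^2 + 42*z^3)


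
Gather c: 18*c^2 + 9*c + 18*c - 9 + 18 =18*c^2 + 27*c + 9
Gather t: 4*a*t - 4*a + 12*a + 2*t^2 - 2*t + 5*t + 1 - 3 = 8*a + 2*t^2 + t*(4*a + 3) - 2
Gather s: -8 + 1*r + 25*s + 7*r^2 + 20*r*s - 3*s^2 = 7*r^2 + r - 3*s^2 + s*(20*r + 25) - 8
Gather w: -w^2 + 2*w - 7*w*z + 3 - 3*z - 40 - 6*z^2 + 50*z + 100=-w^2 + w*(2 - 7*z) - 6*z^2 + 47*z + 63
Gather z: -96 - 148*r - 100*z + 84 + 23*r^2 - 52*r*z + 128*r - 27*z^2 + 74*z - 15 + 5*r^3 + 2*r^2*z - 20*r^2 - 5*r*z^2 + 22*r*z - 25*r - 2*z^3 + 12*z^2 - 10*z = 5*r^3 + 3*r^2 - 45*r - 2*z^3 + z^2*(-5*r - 15) + z*(2*r^2 - 30*r - 36) - 27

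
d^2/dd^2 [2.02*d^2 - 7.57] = 4.04000000000000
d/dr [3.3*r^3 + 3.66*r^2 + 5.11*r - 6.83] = 9.9*r^2 + 7.32*r + 5.11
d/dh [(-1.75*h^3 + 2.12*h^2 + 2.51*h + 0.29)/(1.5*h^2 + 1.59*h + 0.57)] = (-2.625*h^4 - 5.565*h^3 - 3.3867*h^2 + 1.5468*h + 0.9696)/(2.25*h^4 + 4.77*h^3 + 4.2381*h^2 + 1.8126*h + 0.3249)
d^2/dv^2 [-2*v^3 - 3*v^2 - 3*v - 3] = -12*v - 6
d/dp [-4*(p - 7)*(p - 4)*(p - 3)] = -12*p^2 + 112*p - 244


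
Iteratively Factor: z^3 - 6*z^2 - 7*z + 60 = (z - 5)*(z^2 - z - 12) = (z - 5)*(z - 4)*(z + 3)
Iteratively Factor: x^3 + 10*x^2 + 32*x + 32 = (x + 4)*(x^2 + 6*x + 8) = (x + 4)^2*(x + 2)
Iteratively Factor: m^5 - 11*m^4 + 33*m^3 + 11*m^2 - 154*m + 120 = (m - 3)*(m^4 - 8*m^3 + 9*m^2 + 38*m - 40) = (m - 5)*(m - 3)*(m^3 - 3*m^2 - 6*m + 8) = (m - 5)*(m - 3)*(m + 2)*(m^2 - 5*m + 4) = (m - 5)*(m - 3)*(m - 1)*(m + 2)*(m - 4)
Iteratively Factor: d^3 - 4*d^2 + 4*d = (d)*(d^2 - 4*d + 4) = d*(d - 2)*(d - 2)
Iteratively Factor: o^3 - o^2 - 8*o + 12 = (o + 3)*(o^2 - 4*o + 4) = (o - 2)*(o + 3)*(o - 2)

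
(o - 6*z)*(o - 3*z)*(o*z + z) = o^3*z - 9*o^2*z^2 + o^2*z + 18*o*z^3 - 9*o*z^2 + 18*z^3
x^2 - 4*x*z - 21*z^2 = (x - 7*z)*(x + 3*z)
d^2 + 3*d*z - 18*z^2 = (d - 3*z)*(d + 6*z)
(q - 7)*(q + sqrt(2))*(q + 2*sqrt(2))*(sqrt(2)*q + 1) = sqrt(2)*q^4 - 7*sqrt(2)*q^3 + 7*q^3 - 49*q^2 + 7*sqrt(2)*q^2 - 49*sqrt(2)*q + 4*q - 28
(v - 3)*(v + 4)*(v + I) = v^3 + v^2 + I*v^2 - 12*v + I*v - 12*I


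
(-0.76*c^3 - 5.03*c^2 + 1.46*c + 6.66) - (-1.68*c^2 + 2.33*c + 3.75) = -0.76*c^3 - 3.35*c^2 - 0.87*c + 2.91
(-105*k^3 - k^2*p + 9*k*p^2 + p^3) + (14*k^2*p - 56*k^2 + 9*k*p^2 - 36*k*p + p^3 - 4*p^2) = -105*k^3 + 13*k^2*p - 56*k^2 + 18*k*p^2 - 36*k*p + 2*p^3 - 4*p^2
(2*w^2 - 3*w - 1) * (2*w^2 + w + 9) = 4*w^4 - 4*w^3 + 13*w^2 - 28*w - 9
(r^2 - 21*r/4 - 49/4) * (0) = 0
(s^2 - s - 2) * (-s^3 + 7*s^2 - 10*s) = -s^5 + 8*s^4 - 15*s^3 - 4*s^2 + 20*s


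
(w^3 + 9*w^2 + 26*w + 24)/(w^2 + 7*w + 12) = w + 2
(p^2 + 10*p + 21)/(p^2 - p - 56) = (p + 3)/(p - 8)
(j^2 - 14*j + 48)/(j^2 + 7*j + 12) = (j^2 - 14*j + 48)/(j^2 + 7*j + 12)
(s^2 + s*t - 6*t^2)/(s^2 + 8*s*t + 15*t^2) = (s - 2*t)/(s + 5*t)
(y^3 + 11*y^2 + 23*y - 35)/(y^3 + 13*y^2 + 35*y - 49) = (y + 5)/(y + 7)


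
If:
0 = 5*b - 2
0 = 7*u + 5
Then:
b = 2/5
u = -5/7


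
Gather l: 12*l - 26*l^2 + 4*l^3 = 4*l^3 - 26*l^2 + 12*l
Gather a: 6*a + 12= 6*a + 12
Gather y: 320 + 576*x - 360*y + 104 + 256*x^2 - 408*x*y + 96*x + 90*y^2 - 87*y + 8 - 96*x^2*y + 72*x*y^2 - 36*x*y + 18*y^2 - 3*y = 256*x^2 + 672*x + y^2*(72*x + 108) + y*(-96*x^2 - 444*x - 450) + 432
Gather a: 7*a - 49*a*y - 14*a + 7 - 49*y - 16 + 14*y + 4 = a*(-49*y - 7) - 35*y - 5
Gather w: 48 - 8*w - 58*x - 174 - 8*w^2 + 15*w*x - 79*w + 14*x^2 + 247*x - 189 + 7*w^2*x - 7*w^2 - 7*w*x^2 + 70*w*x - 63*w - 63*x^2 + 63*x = w^2*(7*x - 15) + w*(-7*x^2 + 85*x - 150) - 49*x^2 + 252*x - 315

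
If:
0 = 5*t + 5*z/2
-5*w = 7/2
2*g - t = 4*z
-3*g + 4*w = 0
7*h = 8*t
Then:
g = -14/15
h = 32/105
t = 4/15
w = -7/10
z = -8/15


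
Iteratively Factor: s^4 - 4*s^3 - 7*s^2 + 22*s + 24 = (s - 4)*(s^3 - 7*s - 6) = (s - 4)*(s - 3)*(s^2 + 3*s + 2) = (s - 4)*(s - 3)*(s + 1)*(s + 2)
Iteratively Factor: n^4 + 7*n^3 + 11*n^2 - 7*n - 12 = (n - 1)*(n^3 + 8*n^2 + 19*n + 12) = (n - 1)*(n + 3)*(n^2 + 5*n + 4) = (n - 1)*(n + 1)*(n + 3)*(n + 4)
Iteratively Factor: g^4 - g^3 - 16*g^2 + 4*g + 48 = (g + 3)*(g^3 - 4*g^2 - 4*g + 16) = (g + 2)*(g + 3)*(g^2 - 6*g + 8) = (g - 4)*(g + 2)*(g + 3)*(g - 2)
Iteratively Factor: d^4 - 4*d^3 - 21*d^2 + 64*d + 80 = (d - 4)*(d^3 - 21*d - 20) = (d - 4)*(d + 4)*(d^2 - 4*d - 5) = (d - 4)*(d + 1)*(d + 4)*(d - 5)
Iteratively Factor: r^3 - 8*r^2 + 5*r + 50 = (r - 5)*(r^2 - 3*r - 10) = (r - 5)^2*(r + 2)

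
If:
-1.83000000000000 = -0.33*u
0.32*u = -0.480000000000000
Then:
No Solution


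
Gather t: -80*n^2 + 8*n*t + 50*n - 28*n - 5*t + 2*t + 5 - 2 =-80*n^2 + 22*n + t*(8*n - 3) + 3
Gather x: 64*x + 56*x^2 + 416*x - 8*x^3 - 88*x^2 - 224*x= -8*x^3 - 32*x^2 + 256*x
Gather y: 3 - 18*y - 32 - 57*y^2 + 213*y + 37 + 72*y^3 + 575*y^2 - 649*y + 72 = 72*y^3 + 518*y^2 - 454*y + 80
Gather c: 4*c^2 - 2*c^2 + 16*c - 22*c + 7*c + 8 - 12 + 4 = 2*c^2 + c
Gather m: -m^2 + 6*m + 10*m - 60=-m^2 + 16*m - 60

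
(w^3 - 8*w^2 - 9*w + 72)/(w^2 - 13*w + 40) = (w^2 - 9)/(w - 5)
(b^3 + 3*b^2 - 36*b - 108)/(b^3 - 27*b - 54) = (b + 6)/(b + 3)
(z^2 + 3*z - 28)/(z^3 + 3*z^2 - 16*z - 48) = (z + 7)/(z^2 + 7*z + 12)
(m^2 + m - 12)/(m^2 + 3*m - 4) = (m - 3)/(m - 1)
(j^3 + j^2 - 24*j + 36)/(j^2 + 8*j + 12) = (j^2 - 5*j + 6)/(j + 2)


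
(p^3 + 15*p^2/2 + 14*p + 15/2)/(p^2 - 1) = (2*p^2 + 13*p + 15)/(2*(p - 1))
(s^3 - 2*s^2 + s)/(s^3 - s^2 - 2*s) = (-s^2 + 2*s - 1)/(-s^2 + s + 2)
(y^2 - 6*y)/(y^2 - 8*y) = (y - 6)/(y - 8)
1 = 1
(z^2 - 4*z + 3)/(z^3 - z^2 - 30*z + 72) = (z - 1)/(z^2 + 2*z - 24)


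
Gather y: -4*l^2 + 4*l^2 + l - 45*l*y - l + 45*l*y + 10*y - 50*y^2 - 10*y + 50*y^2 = 0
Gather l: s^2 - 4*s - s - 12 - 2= s^2 - 5*s - 14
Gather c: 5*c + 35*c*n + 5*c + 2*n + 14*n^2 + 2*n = c*(35*n + 10) + 14*n^2 + 4*n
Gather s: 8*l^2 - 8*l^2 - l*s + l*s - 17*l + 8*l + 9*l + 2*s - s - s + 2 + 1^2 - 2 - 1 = 0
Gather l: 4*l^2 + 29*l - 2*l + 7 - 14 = 4*l^2 + 27*l - 7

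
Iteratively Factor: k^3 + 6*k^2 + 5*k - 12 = (k + 4)*(k^2 + 2*k - 3) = (k - 1)*(k + 4)*(k + 3)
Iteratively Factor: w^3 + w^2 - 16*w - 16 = (w + 4)*(w^2 - 3*w - 4) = (w - 4)*(w + 4)*(w + 1)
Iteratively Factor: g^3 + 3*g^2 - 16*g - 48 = (g - 4)*(g^2 + 7*g + 12) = (g - 4)*(g + 4)*(g + 3)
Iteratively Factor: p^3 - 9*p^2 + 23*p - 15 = (p - 1)*(p^2 - 8*p + 15) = (p - 3)*(p - 1)*(p - 5)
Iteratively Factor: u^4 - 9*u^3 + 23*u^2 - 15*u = (u)*(u^3 - 9*u^2 + 23*u - 15) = u*(u - 5)*(u^2 - 4*u + 3) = u*(u - 5)*(u - 1)*(u - 3)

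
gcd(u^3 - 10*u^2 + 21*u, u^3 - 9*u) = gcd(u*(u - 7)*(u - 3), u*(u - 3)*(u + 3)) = u^2 - 3*u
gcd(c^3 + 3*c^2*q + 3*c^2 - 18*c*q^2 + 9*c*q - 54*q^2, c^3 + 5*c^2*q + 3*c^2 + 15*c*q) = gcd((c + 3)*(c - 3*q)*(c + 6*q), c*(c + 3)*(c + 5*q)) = c + 3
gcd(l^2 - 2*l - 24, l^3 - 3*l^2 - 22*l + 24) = l^2 - 2*l - 24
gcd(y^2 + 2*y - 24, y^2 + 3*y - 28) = y - 4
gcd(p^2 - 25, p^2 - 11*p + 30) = p - 5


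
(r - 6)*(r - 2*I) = r^2 - 6*r - 2*I*r + 12*I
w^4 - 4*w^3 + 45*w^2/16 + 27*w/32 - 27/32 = (w - 3)*(w - 3/4)^2*(w + 1/2)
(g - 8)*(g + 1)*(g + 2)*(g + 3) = g^4 - 2*g^3 - 37*g^2 - 82*g - 48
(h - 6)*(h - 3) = h^2 - 9*h + 18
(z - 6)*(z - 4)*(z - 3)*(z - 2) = z^4 - 15*z^3 + 80*z^2 - 180*z + 144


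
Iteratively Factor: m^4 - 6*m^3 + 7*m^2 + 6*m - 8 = (m - 4)*(m^3 - 2*m^2 - m + 2) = (m - 4)*(m - 2)*(m^2 - 1) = (m - 4)*(m - 2)*(m - 1)*(m + 1)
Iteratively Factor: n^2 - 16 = (n - 4)*(n + 4)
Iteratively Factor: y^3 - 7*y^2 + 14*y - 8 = (y - 2)*(y^2 - 5*y + 4) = (y - 4)*(y - 2)*(y - 1)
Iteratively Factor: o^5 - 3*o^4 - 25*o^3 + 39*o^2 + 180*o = (o - 5)*(o^4 + 2*o^3 - 15*o^2 - 36*o) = (o - 5)*(o + 3)*(o^3 - o^2 - 12*o) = (o - 5)*(o + 3)^2*(o^2 - 4*o) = (o - 5)*(o - 4)*(o + 3)^2*(o)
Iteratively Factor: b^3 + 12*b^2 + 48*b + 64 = (b + 4)*(b^2 + 8*b + 16) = (b + 4)^2*(b + 4)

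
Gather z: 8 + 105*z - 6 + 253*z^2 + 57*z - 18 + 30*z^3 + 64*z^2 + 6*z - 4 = 30*z^3 + 317*z^2 + 168*z - 20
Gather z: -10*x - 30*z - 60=-10*x - 30*z - 60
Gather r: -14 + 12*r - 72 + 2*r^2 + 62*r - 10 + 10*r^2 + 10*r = 12*r^2 + 84*r - 96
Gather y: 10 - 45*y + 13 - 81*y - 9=14 - 126*y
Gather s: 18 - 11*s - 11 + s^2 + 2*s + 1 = s^2 - 9*s + 8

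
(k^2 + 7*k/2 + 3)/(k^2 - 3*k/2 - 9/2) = (k + 2)/(k - 3)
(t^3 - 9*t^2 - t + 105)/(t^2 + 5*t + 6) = (t^2 - 12*t + 35)/(t + 2)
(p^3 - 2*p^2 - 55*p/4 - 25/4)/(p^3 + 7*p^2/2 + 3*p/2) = (2*p^2 - 5*p - 25)/(2*p*(p + 3))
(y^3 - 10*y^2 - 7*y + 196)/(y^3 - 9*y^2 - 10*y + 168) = (y - 7)/(y - 6)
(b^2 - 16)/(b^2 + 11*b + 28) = (b - 4)/(b + 7)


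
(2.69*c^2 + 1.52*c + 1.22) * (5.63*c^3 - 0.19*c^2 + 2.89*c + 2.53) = 15.1447*c^5 + 8.0465*c^4 + 14.3539*c^3 + 10.9667*c^2 + 7.3714*c + 3.0866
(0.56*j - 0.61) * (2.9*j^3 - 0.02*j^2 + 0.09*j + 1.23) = 1.624*j^4 - 1.7802*j^3 + 0.0626*j^2 + 0.6339*j - 0.7503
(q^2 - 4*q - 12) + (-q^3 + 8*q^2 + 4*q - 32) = -q^3 + 9*q^2 - 44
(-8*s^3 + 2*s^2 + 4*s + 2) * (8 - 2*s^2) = 16*s^5 - 4*s^4 - 72*s^3 + 12*s^2 + 32*s + 16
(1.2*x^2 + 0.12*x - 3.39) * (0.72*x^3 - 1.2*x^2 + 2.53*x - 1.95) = 0.864*x^5 - 1.3536*x^4 + 0.4512*x^3 + 2.0316*x^2 - 8.8107*x + 6.6105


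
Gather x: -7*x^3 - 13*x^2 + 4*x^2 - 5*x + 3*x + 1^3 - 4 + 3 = -7*x^3 - 9*x^2 - 2*x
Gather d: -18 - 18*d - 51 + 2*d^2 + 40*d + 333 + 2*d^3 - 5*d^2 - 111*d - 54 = 2*d^3 - 3*d^2 - 89*d + 210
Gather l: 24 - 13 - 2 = 9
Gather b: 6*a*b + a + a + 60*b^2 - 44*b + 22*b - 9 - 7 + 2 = 2*a + 60*b^2 + b*(6*a - 22) - 14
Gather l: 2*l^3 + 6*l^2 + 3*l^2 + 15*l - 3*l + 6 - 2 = 2*l^3 + 9*l^2 + 12*l + 4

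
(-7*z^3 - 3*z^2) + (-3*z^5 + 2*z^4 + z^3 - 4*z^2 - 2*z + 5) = -3*z^5 + 2*z^4 - 6*z^3 - 7*z^2 - 2*z + 5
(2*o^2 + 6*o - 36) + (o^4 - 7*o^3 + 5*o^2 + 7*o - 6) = o^4 - 7*o^3 + 7*o^2 + 13*o - 42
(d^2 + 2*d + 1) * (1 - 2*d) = -2*d^3 - 3*d^2 + 1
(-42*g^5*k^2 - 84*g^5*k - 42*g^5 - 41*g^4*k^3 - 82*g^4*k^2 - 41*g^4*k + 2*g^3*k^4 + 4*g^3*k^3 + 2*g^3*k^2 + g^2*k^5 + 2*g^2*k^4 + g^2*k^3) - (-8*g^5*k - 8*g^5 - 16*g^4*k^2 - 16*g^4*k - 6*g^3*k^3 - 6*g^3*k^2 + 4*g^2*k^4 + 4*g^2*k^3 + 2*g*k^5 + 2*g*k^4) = -42*g^5*k^2 - 76*g^5*k - 34*g^5 - 41*g^4*k^3 - 66*g^4*k^2 - 25*g^4*k + 2*g^3*k^4 + 10*g^3*k^3 + 8*g^3*k^2 + g^2*k^5 - 2*g^2*k^4 - 3*g^2*k^3 - 2*g*k^5 - 2*g*k^4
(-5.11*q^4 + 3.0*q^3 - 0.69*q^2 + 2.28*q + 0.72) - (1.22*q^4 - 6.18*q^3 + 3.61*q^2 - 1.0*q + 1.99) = -6.33*q^4 + 9.18*q^3 - 4.3*q^2 + 3.28*q - 1.27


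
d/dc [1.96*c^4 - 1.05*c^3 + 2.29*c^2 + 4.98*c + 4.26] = 7.84*c^3 - 3.15*c^2 + 4.58*c + 4.98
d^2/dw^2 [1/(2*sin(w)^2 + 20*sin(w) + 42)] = (-2*sin(w)^4 - 15*sin(w)^3 - 5*sin(w)^2 + 135*sin(w) + 79)/(sin(w)^2 + 10*sin(w) + 21)^3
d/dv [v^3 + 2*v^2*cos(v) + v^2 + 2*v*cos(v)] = -2*v^2*sin(v) + 3*v^2 - 2*v*sin(v) + 4*v*cos(v) + 2*v + 2*cos(v)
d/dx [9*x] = 9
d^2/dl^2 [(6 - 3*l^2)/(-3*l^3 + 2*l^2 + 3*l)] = 18*(3*l^6 - 27*l^4 + 30*l^3 + 10*l^2 - 12*l - 6)/(l^3*(27*l^6 - 54*l^5 - 45*l^4 + 100*l^3 + 45*l^2 - 54*l - 27))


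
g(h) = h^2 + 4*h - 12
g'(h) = 2*h + 4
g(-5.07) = -6.58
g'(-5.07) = -6.14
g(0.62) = -9.14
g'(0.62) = 5.24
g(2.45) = 3.80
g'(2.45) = 8.90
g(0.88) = -7.71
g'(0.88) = 5.76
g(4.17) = 22.07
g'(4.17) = 12.34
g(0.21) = -11.12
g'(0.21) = 4.42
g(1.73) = -2.09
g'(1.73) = 7.46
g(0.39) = -10.29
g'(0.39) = 4.78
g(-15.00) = 153.00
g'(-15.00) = -26.00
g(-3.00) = -15.00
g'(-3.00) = -2.00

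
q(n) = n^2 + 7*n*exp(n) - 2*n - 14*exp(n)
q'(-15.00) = -32.00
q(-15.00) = 255.00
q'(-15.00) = -32.00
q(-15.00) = 255.00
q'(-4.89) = -12.09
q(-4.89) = 33.33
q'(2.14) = 70.11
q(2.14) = 8.63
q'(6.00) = 14130.01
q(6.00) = 11320.01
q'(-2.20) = -8.88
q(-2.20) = 5.98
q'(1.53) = 18.19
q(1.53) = -15.91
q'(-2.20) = -8.88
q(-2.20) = 5.98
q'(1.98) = 51.65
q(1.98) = -1.05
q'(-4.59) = -11.58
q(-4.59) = 29.78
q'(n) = 7*n*exp(n) + 2*n - 7*exp(n) - 2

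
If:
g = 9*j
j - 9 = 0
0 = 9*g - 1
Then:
No Solution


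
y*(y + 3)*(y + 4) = y^3 + 7*y^2 + 12*y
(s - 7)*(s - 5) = s^2 - 12*s + 35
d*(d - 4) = d^2 - 4*d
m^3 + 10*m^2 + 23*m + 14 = (m + 1)*(m + 2)*(m + 7)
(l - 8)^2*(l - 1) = l^3 - 17*l^2 + 80*l - 64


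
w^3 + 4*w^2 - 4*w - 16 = (w - 2)*(w + 2)*(w + 4)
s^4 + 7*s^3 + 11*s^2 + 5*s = s*(s + 1)^2*(s + 5)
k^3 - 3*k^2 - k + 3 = (k - 3)*(k - 1)*(k + 1)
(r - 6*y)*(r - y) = r^2 - 7*r*y + 6*y^2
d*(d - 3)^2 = d^3 - 6*d^2 + 9*d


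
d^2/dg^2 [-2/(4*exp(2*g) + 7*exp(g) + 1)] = 2*(-2*(8*exp(g) + 7)^2*exp(g) + (16*exp(g) + 7)*(4*exp(2*g) + 7*exp(g) + 1))*exp(g)/(4*exp(2*g) + 7*exp(g) + 1)^3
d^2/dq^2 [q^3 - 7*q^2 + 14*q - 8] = 6*q - 14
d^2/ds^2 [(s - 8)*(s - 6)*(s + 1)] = 6*s - 26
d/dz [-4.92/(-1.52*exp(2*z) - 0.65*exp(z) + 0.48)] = (-14.9568*exp(z) - 3.198)*exp(z)/(1.52*exp(2*z) + 0.65*exp(z) - 0.48)^2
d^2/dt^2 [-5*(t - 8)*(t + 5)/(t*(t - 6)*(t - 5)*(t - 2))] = 10*(-3*t^8 + 57*t^7 - 29*t^6 - 6171*t^5 + 56076*t^4 - 218468*t^3 + 418080*t^2 - 374400*t + 144000)/(t^3*(t^9 - 39*t^8 + 663*t^7 - 6433*t^6 + 39156*t^5 - 154596*t^4 + 394768*t^3 - 627120*t^2 + 561600*t - 216000))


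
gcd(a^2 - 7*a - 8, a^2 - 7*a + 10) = 1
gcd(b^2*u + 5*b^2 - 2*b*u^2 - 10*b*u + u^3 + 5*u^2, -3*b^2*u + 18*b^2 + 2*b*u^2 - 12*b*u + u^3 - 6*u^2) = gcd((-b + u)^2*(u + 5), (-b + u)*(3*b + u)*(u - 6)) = -b + u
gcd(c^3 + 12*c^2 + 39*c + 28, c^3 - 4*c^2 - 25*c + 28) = c + 4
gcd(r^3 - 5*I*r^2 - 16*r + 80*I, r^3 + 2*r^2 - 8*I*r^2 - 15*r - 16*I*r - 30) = r - 5*I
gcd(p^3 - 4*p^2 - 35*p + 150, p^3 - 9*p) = 1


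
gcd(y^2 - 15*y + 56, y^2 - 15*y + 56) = y^2 - 15*y + 56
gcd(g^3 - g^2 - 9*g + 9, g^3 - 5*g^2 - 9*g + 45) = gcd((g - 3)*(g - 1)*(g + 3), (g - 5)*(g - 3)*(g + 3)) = g^2 - 9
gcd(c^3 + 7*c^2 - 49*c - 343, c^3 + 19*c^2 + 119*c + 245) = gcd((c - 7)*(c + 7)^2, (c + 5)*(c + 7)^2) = c^2 + 14*c + 49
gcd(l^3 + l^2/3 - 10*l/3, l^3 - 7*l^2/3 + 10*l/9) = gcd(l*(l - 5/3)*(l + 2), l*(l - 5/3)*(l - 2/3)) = l^2 - 5*l/3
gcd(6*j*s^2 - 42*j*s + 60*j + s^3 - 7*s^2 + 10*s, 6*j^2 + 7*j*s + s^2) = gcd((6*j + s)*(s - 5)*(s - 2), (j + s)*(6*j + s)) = 6*j + s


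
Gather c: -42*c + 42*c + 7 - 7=0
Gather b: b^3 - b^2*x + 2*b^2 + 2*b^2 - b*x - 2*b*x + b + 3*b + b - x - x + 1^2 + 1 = b^3 + b^2*(4 - x) + b*(5 - 3*x) - 2*x + 2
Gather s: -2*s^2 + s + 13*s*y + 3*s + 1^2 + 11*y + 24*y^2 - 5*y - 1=-2*s^2 + s*(13*y + 4) + 24*y^2 + 6*y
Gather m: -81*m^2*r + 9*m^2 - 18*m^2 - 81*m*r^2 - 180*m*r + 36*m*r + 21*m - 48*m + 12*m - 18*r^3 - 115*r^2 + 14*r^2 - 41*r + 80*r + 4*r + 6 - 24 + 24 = m^2*(-81*r - 9) + m*(-81*r^2 - 144*r - 15) - 18*r^3 - 101*r^2 + 43*r + 6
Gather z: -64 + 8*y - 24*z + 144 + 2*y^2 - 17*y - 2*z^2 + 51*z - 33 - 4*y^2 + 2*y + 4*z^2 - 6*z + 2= -2*y^2 - 7*y + 2*z^2 + 21*z + 49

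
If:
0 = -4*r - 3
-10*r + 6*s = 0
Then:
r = -3/4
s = -5/4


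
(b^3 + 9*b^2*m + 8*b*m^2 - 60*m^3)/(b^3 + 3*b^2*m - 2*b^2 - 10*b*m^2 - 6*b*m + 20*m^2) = (b + 6*m)/(b - 2)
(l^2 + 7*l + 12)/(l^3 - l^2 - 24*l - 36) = (l + 4)/(l^2 - 4*l - 12)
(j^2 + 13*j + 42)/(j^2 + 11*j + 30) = (j + 7)/(j + 5)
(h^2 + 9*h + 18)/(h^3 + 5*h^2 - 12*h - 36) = (h + 3)/(h^2 - h - 6)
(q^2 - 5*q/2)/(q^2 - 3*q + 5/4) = 2*q/(2*q - 1)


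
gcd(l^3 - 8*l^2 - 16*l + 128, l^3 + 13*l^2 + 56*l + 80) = l + 4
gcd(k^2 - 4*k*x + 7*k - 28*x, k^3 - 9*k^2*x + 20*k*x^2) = -k + 4*x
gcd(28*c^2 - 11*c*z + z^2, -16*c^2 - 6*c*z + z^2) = 1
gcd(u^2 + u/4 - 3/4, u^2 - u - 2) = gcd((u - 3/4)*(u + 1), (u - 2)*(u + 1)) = u + 1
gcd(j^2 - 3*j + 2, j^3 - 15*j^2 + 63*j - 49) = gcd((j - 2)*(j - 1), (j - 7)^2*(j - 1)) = j - 1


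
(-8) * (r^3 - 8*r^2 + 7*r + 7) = -8*r^3 + 64*r^2 - 56*r - 56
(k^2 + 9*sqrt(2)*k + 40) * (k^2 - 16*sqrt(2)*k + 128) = k^4 - 7*sqrt(2)*k^3 - 120*k^2 + 512*sqrt(2)*k + 5120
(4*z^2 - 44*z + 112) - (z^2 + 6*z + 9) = 3*z^2 - 50*z + 103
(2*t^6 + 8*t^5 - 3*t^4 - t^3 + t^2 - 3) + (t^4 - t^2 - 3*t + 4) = 2*t^6 + 8*t^5 - 2*t^4 - t^3 - 3*t + 1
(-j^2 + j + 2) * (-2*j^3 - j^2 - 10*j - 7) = 2*j^5 - j^4 + 5*j^3 - 5*j^2 - 27*j - 14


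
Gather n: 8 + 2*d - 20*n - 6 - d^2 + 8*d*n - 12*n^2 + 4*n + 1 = -d^2 + 2*d - 12*n^2 + n*(8*d - 16) + 3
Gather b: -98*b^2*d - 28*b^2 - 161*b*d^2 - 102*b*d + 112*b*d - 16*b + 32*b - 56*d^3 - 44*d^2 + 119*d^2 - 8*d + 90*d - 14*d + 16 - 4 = b^2*(-98*d - 28) + b*(-161*d^2 + 10*d + 16) - 56*d^3 + 75*d^2 + 68*d + 12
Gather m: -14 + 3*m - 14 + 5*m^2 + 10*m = 5*m^2 + 13*m - 28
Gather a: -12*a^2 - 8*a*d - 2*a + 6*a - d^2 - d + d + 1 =-12*a^2 + a*(4 - 8*d) - d^2 + 1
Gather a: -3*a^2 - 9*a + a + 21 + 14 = -3*a^2 - 8*a + 35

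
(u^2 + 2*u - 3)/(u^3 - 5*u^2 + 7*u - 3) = (u + 3)/(u^2 - 4*u + 3)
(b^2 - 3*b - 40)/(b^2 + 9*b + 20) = (b - 8)/(b + 4)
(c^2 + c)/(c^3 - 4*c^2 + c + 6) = c/(c^2 - 5*c + 6)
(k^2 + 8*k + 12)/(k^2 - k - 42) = (k + 2)/(k - 7)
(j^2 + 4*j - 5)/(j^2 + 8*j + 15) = (j - 1)/(j + 3)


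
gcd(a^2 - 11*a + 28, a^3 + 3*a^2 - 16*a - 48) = a - 4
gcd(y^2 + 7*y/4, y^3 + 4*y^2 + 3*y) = y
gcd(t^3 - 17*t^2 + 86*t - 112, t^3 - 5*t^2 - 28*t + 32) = t - 8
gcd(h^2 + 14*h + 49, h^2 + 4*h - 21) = h + 7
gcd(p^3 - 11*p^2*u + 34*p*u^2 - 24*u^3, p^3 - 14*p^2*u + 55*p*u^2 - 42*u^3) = p^2 - 7*p*u + 6*u^2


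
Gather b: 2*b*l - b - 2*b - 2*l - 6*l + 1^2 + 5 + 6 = b*(2*l - 3) - 8*l + 12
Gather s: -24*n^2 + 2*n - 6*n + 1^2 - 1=-24*n^2 - 4*n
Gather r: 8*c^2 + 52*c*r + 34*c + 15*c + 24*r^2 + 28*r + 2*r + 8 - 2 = 8*c^2 + 49*c + 24*r^2 + r*(52*c + 30) + 6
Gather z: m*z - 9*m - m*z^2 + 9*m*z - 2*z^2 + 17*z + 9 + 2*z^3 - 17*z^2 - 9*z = -9*m + 2*z^3 + z^2*(-m - 19) + z*(10*m + 8) + 9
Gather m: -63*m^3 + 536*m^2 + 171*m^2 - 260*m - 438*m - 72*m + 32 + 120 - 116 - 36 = -63*m^3 + 707*m^2 - 770*m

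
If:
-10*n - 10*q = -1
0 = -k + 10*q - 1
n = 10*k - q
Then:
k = 1/100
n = -1/1000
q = 101/1000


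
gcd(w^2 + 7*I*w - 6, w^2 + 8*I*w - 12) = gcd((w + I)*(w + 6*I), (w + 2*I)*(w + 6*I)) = w + 6*I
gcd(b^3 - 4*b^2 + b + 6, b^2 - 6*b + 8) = b - 2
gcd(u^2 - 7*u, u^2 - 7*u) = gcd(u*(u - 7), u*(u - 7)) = u^2 - 7*u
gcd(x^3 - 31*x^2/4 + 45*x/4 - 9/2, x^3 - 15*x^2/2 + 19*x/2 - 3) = x^2 - 7*x + 6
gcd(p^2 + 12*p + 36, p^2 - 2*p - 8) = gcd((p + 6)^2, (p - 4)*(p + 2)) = 1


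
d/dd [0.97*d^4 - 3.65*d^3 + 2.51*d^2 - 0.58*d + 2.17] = 3.88*d^3 - 10.95*d^2 + 5.02*d - 0.58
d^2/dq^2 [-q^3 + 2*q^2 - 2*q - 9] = 4 - 6*q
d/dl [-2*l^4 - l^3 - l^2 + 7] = l*(-8*l^2 - 3*l - 2)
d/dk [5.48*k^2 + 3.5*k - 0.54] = 10.96*k + 3.5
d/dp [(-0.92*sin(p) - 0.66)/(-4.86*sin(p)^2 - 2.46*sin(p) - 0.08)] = (-6.4152*sin(p) + 2.2356*cos(2*p) - 3.7856)*cos(p)/(4.86*sin(p)^2 + 2.46*sin(p) + 0.08)^2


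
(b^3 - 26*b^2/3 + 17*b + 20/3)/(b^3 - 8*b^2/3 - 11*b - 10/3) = (b - 4)/(b + 2)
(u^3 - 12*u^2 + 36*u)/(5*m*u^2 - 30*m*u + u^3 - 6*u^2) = (u - 6)/(5*m + u)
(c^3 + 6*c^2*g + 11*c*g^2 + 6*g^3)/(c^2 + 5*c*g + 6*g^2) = c + g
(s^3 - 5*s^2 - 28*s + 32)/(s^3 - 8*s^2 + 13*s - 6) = (s^2 - 4*s - 32)/(s^2 - 7*s + 6)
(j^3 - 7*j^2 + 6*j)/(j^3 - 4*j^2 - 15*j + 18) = j/(j + 3)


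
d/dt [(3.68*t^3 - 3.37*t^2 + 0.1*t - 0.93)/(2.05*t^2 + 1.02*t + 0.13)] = (7.544*t^4 + 7.5072*t^3 - 2.2072*t^2 + 2.9368*t + 0.9616)/(4.2025*t^4 + 4.182*t^3 + 1.5734*t^2 + 0.2652*t + 0.0169)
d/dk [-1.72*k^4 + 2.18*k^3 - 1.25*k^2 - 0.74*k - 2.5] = -6.88*k^3 + 6.54*k^2 - 2.5*k - 0.74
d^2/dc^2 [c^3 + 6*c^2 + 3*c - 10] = 6*c + 12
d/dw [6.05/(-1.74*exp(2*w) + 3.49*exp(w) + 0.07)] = (21.054*exp(w) - 21.1145)*exp(w)/(-1.74*exp(2*w) + 3.49*exp(w) + 0.07)^2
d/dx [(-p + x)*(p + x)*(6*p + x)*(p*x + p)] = p*(-6*p^3 - 2*p^2*x - p^2 + 18*p*x^2 + 12*p*x + 4*x^3 + 3*x^2)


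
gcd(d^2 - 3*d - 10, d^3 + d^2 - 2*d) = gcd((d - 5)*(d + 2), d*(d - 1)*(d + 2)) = d + 2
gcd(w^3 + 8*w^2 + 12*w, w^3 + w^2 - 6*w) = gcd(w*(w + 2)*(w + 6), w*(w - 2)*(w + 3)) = w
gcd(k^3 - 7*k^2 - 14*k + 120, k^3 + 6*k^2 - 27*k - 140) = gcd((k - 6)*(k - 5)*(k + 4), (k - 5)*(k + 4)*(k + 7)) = k^2 - k - 20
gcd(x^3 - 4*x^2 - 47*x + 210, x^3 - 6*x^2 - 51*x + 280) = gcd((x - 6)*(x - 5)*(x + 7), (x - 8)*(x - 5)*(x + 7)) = x^2 + 2*x - 35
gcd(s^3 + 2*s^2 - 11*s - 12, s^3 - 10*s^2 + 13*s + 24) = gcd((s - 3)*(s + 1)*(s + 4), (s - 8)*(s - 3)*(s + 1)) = s^2 - 2*s - 3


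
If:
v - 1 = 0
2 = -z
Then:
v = 1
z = -2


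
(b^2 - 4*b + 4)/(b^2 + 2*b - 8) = (b - 2)/(b + 4)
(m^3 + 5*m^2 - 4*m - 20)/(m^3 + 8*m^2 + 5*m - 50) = (m + 2)/(m + 5)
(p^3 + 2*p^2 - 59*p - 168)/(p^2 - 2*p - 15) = (p^2 - p - 56)/(p - 5)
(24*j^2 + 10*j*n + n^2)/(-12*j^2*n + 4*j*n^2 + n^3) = (-4*j - n)/(n*(2*j - n))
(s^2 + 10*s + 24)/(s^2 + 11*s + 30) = (s + 4)/(s + 5)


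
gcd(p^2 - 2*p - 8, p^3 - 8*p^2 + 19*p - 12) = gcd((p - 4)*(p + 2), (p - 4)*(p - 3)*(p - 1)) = p - 4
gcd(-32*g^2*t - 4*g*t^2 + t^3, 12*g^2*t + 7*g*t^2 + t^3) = 4*g*t + t^2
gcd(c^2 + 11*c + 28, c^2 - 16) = c + 4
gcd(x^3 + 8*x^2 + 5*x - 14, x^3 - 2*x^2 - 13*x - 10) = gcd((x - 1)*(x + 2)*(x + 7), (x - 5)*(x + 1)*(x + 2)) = x + 2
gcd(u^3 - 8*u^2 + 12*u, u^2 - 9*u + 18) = u - 6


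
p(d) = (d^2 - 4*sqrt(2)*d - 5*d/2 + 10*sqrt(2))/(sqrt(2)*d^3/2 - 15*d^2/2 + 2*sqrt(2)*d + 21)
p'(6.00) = -0.05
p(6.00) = -0.02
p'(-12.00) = -0.00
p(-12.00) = -0.11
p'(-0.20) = -0.66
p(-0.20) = 0.79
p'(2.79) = 0.09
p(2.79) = 0.06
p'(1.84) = 0.77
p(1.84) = 0.48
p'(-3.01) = -0.38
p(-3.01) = -0.64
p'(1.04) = -0.11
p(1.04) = 0.41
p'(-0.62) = -1.55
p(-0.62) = 1.21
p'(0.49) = -0.25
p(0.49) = 0.50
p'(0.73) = -0.18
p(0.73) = 0.45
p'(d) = (2*d - 4*sqrt(2) - 5/2)/(sqrt(2)*d^3/2 - 15*d^2/2 + 2*sqrt(2)*d + 21) + (-3*sqrt(2)*d^2/2 + 15*d - 2*sqrt(2))*(d^2 - 4*sqrt(2)*d - 5*d/2 + 10*sqrt(2))/(sqrt(2)*d^3/2 - 15*d^2/2 + 2*sqrt(2)*d + 21)^2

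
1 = 1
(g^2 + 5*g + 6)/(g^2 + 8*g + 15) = (g + 2)/(g + 5)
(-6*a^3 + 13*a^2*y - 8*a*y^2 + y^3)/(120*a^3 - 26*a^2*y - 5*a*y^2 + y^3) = (a^2 - 2*a*y + y^2)/(-20*a^2 + a*y + y^2)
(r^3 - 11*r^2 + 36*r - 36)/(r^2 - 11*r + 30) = (r^2 - 5*r + 6)/(r - 5)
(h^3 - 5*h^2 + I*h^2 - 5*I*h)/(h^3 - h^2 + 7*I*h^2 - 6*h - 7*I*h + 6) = h*(h - 5)/(h^2 + h*(-1 + 6*I) - 6*I)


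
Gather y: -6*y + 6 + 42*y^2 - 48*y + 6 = 42*y^2 - 54*y + 12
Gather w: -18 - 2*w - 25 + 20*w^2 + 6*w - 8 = 20*w^2 + 4*w - 51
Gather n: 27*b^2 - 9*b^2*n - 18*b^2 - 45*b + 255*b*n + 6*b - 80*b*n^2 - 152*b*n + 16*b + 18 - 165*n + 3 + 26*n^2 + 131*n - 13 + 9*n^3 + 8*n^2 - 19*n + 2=9*b^2 - 23*b + 9*n^3 + n^2*(34 - 80*b) + n*(-9*b^2 + 103*b - 53) + 10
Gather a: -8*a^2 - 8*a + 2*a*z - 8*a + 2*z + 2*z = -8*a^2 + a*(2*z - 16) + 4*z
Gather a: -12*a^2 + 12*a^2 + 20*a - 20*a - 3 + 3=0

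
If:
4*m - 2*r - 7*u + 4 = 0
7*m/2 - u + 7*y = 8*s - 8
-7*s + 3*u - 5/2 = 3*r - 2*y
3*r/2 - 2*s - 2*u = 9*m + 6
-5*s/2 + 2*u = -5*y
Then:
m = -6177/5360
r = -57801/34840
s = 38653/69680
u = 337/871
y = 51/416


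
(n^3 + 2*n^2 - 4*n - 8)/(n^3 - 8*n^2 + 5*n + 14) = (n^2 + 4*n + 4)/(n^2 - 6*n - 7)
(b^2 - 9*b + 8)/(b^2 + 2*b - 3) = (b - 8)/(b + 3)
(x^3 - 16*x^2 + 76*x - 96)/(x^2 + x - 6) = (x^2 - 14*x + 48)/(x + 3)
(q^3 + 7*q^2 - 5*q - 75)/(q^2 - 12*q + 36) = (q^3 + 7*q^2 - 5*q - 75)/(q^2 - 12*q + 36)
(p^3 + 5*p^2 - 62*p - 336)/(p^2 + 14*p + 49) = (p^2 - 2*p - 48)/(p + 7)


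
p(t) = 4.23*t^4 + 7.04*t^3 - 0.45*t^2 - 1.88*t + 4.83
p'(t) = 16.92*t^3 + 21.12*t^2 - 0.9*t - 1.88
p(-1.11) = 3.16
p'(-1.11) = 2.00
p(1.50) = 46.17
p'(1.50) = 101.40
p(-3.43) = 307.38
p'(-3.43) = -433.10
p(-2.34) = 43.39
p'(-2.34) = -100.92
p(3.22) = 683.89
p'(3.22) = 779.10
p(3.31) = 756.73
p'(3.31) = 840.13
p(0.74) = 7.31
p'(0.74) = 15.88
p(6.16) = 7712.38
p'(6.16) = 4748.95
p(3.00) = 527.85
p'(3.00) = 642.34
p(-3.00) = 158.97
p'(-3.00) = -265.94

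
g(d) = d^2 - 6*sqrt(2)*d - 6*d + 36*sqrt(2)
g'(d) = 2*d - 6*sqrt(2) - 6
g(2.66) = 19.46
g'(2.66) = -9.17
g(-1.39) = 72.98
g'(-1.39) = -17.27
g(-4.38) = 133.54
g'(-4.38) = -23.25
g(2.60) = 20.01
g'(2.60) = -9.29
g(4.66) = 5.13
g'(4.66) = -5.17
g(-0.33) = 55.80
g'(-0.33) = -15.15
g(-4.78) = 143.00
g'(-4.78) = -24.05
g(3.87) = 9.83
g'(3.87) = -6.75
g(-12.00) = 368.74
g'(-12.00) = -38.49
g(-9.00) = 262.28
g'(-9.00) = -32.49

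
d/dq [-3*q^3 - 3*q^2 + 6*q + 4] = -9*q^2 - 6*q + 6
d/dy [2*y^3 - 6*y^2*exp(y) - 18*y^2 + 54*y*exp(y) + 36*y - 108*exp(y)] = -6*y^2*exp(y) + 6*y^2 + 42*y*exp(y) - 36*y - 54*exp(y) + 36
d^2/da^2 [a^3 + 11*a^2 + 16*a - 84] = 6*a + 22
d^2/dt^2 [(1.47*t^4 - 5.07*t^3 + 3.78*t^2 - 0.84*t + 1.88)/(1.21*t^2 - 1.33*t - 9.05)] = (4.304454*t^6 - 14.194026*t^5 - 80.981712*t^4 + 163.830384*t^3 + 1343.482158*t^2 - 2564.817474*t + 687.229164)/(1.771561*t^6 - 5.841759*t^5 - 33.329208*t^4 + 85.032353*t^3 + 249.28044*t^2 - 326.790975*t - 741.217625)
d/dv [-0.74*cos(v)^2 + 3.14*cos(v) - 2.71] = (1.48*cos(v) - 3.14)*sin(v)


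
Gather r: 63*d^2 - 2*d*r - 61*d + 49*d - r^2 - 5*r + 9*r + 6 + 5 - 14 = 63*d^2 - 12*d - r^2 + r*(4 - 2*d) - 3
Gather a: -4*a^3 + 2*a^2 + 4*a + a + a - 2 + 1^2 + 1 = -4*a^3 + 2*a^2 + 6*a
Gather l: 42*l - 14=42*l - 14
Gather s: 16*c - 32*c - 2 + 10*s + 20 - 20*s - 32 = -16*c - 10*s - 14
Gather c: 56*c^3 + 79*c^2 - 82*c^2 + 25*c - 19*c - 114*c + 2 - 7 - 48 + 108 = 56*c^3 - 3*c^2 - 108*c + 55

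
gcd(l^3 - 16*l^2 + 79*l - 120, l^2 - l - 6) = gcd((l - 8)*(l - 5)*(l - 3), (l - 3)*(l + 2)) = l - 3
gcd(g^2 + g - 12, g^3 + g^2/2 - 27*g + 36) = 1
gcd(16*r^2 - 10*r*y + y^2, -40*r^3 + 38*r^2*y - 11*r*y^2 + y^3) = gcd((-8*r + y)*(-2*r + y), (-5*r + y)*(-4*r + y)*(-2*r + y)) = -2*r + y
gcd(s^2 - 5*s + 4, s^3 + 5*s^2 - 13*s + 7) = s - 1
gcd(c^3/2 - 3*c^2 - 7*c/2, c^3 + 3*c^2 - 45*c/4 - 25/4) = 1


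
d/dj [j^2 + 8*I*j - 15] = 2*j + 8*I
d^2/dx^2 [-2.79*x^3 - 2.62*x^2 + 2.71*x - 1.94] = -16.74*x - 5.24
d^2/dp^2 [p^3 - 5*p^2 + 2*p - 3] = 6*p - 10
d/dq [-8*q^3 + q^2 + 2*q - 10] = -24*q^2 + 2*q + 2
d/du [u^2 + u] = 2*u + 1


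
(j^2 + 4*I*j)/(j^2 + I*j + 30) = j*(j + 4*I)/(j^2 + I*j + 30)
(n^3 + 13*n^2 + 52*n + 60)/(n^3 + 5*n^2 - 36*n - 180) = (n + 2)/(n - 6)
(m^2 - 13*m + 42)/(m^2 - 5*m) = (m^2 - 13*m + 42)/(m*(m - 5))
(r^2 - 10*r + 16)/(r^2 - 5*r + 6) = (r - 8)/(r - 3)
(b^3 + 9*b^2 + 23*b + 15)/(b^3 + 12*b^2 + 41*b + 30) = (b + 3)/(b + 6)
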